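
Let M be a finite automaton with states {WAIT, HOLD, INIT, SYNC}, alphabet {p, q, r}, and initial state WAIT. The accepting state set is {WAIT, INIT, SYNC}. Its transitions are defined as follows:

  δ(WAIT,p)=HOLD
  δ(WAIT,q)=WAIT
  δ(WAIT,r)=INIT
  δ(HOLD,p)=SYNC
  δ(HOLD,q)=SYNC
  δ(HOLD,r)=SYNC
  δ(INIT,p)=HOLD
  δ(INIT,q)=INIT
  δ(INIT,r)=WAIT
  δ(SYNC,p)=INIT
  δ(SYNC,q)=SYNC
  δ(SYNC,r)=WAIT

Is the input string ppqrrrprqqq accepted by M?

start at WAIT
read 'p': WAIT → HOLD
read 'p': HOLD → SYNC
read 'q': SYNC → SYNC
read 'r': SYNC → WAIT
read 'r': WAIT → INIT
read 'r': INIT → WAIT
read 'p': WAIT → HOLD
read 'r': HOLD → SYNC
read 'q': SYNC → SYNC
read 'q': SYNC → SYNC
read 'q': SYNC → SYNC
End state SYNC is accepting.

Yes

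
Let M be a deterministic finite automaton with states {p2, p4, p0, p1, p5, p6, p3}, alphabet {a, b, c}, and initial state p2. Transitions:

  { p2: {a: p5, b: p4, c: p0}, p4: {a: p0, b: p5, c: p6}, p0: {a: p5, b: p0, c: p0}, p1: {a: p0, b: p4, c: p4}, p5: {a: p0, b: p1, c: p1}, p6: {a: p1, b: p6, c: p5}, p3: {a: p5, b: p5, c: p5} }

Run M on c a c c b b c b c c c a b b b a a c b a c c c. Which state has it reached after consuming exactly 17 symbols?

start at p2
read 'c': p2 → p0
read 'a': p0 → p5
read 'c': p5 → p1
read 'c': p1 → p4
read 'b': p4 → p5
read 'b': p5 → p1
read 'c': p1 → p4
read 'b': p4 → p5
read 'c': p5 → p1
read 'c': p1 → p4
read 'c': p4 → p6
read 'a': p6 → p1
read 'b': p1 → p4
read 'b': p4 → p5
read 'b': p5 → p1
read 'a': p1 → p0
read 'a': p0 → p5
After 17 symbols: p5.

p5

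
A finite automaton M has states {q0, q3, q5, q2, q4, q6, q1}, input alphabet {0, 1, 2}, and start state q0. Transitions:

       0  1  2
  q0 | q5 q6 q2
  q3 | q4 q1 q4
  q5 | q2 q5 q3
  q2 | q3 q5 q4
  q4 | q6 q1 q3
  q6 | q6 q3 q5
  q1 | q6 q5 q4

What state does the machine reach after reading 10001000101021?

q5

Trace: q0 -1-> q6 -0-> q6 -0-> q6 -0-> q6 -1-> q3 -0-> q4 -0-> q6 -0-> q6 -1-> q3 -0-> q4 -1-> q1 -0-> q6 -2-> q5 -1-> q5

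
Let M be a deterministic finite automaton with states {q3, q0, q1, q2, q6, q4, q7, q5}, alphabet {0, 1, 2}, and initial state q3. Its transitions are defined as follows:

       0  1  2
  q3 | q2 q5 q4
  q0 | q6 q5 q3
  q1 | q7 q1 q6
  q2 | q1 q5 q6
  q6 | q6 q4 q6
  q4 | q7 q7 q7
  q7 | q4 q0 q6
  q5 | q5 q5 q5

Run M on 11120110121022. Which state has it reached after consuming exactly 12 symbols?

q3 → q5 → q5 → q5 → q5 → q5 → q5 → q5 → q5 → q5 → q5 → q5 → q5
After 12 symbols: q5.

q5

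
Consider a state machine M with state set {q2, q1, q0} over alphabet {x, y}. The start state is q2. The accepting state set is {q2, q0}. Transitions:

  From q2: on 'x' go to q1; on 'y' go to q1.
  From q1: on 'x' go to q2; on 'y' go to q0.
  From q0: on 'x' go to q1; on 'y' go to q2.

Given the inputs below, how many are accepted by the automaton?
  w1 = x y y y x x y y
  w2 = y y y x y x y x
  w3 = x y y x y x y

2

w1: Trace: q2 -x-> q1 -y-> q0 -y-> q2 -y-> q1 -x-> q2 -x-> q1 -y-> q0 -y-> q2  → end q2, accepted
w2: Trace: q2 -y-> q1 -y-> q0 -y-> q2 -x-> q1 -y-> q0 -x-> q1 -y-> q0 -x-> q1  → end q1, rejected
w3: Trace: q2 -x-> q1 -y-> q0 -y-> q2 -x-> q1 -y-> q0 -x-> q1 -y-> q0  → end q0, accepted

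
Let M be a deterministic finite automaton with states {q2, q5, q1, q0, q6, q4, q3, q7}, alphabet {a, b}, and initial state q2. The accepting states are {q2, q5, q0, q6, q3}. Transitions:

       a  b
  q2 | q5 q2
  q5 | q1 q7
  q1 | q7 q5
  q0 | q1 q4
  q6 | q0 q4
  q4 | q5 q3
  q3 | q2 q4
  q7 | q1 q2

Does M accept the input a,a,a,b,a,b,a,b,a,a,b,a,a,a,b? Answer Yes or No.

Yes

Trace: q2 -a-> q5 -a-> q1 -a-> q7 -b-> q2 -a-> q5 -b-> q7 -a-> q1 -b-> q5 -a-> q1 -a-> q7 -b-> q2 -a-> q5 -a-> q1 -a-> q7 -b-> q2
End state q2 is accepting.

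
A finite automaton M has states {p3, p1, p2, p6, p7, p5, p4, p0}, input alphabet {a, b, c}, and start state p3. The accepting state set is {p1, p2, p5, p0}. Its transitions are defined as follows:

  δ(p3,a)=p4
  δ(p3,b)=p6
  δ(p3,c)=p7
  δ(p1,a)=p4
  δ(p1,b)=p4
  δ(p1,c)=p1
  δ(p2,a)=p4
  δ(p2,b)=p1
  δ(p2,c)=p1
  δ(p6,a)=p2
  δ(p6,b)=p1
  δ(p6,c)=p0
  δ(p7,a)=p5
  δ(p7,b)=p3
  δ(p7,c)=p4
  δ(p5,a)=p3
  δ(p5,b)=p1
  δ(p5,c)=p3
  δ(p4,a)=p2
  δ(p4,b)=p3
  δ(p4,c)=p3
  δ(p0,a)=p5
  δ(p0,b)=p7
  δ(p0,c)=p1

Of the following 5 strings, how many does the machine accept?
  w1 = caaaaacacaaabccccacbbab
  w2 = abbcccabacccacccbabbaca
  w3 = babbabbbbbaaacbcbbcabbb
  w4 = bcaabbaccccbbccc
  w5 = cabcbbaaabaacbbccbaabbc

1

w1: Trace: p3 -c-> p7 -a-> p5 -a-> p3 -a-> p4 -a-> p2 -a-> p4 -c-> p3 -a-> p4 -c-> p3 -a-> p4 -a-> p2 -a-> p4 -b-> p3 -c-> p7 -c-> p4 -c-> p3 -c-> p7 -a-> p5 -c-> p3 -b-> p6 -b-> p1 -a-> p4 -b-> p3  → end p3, rejected
w2: Trace: p3 -a-> p4 -b-> p3 -b-> p6 -c-> p0 -c-> p1 -c-> p1 -a-> p4 -b-> p3 -a-> p4 -c-> p3 -c-> p7 -c-> p4 -a-> p2 -c-> p1 -c-> p1 -c-> p1 -b-> p4 -a-> p2 -b-> p1 -b-> p4 -a-> p2 -c-> p1 -a-> p4  → end p4, rejected
w3: Trace: p3 -b-> p6 -a-> p2 -b-> p1 -b-> p4 -a-> p2 -b-> p1 -b-> p4 -b-> p3 -b-> p6 -b-> p1 -a-> p4 -a-> p2 -a-> p4 -c-> p3 -b-> p6 -c-> p0 -b-> p7 -b-> p3 -c-> p7 -a-> p5 -b-> p1 -b-> p4 -b-> p3  → end p3, rejected
w4: Trace: p3 -b-> p6 -c-> p0 -a-> p5 -a-> p3 -b-> p6 -b-> p1 -a-> p4 -c-> p3 -c-> p7 -c-> p4 -c-> p3 -b-> p6 -b-> p1 -c-> p1 -c-> p1 -c-> p1  → end p1, accepted
w5: Trace: p3 -c-> p7 -a-> p5 -b-> p1 -c-> p1 -b-> p4 -b-> p3 -a-> p4 -a-> p2 -a-> p4 -b-> p3 -a-> p4 -a-> p2 -c-> p1 -b-> p4 -b-> p3 -c-> p7 -c-> p4 -b-> p3 -a-> p4 -a-> p2 -b-> p1 -b-> p4 -c-> p3  → end p3, rejected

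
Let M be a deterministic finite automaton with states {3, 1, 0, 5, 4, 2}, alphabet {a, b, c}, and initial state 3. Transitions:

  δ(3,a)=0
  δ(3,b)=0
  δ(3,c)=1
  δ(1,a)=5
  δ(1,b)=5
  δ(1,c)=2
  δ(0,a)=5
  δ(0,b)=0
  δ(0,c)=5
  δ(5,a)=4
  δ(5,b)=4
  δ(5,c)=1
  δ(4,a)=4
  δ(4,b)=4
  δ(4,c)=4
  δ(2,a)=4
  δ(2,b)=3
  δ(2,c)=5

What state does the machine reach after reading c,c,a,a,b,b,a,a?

4

3 → 1 → 2 → 4 → 4 → 4 → 4 → 4 → 4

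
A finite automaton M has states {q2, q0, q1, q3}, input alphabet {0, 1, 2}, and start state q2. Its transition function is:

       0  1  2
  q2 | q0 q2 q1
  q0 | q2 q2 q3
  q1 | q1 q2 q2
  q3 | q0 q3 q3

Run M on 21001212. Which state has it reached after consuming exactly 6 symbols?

start at q2
read '2': q2 → q1
read '1': q1 → q2
read '0': q2 → q0
read '0': q0 → q2
read '1': q2 → q2
read '2': q2 → q1
After 6 symbols: q1.

q1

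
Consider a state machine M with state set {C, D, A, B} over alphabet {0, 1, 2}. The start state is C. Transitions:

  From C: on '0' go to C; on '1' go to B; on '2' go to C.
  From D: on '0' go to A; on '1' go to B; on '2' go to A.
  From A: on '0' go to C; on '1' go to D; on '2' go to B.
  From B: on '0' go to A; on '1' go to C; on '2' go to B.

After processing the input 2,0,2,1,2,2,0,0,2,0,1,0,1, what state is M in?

Trace: C -2-> C -0-> C -2-> C -1-> B -2-> B -2-> B -0-> A -0-> C -2-> C -0-> C -1-> B -0-> A -1-> D

D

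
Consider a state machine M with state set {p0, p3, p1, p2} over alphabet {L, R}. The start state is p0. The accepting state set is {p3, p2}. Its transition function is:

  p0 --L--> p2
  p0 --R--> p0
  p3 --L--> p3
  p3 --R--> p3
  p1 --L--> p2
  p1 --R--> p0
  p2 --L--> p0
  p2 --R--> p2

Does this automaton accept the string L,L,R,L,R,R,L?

start at p0
read 'L': p0 → p2
read 'L': p2 → p0
read 'R': p0 → p0
read 'L': p0 → p2
read 'R': p2 → p2
read 'R': p2 → p2
read 'L': p2 → p0
End state p0 is not accepting.

No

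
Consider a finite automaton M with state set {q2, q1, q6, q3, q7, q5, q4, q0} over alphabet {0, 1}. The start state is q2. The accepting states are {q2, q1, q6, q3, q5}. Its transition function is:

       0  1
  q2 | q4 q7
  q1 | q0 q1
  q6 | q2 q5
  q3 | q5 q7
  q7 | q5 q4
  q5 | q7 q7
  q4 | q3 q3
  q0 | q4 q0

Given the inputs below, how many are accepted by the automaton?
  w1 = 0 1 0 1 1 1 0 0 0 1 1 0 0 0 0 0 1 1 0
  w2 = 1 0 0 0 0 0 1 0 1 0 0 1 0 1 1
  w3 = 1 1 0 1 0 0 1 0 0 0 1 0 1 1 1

w1: q2 → q4 → q3 → q5 → q7 → q4 → q3 → q5 → q7 → q5 → q7 → q4 → q3 → q5 → q7 → q5 → q7 → q4 → q3 → q5  → end q5, accepted
w2: q2 → q7 → q5 → q7 → q5 → q7 → q5 → q7 → q5 → q7 → q5 → q7 → q4 → q3 → q7 → q4  → end q4, rejected
w3: q2 → q7 → q4 → q3 → q7 → q5 → q7 → q4 → q3 → q5 → q7 → q4 → q3 → q7 → q4 → q3  → end q3, accepted

2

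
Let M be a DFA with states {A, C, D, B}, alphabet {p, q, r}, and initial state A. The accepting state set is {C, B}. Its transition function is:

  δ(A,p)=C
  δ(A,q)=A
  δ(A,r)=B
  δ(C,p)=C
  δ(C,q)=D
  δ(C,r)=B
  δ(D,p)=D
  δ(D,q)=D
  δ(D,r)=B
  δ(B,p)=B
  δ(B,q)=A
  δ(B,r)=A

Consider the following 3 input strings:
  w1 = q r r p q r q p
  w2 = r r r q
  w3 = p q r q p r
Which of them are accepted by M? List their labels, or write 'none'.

w1:
  start at A
  read 'q': A → A
  read 'r': A → B
  read 'r': B → A
  read 'p': A → C
  read 'q': C → D
  read 'r': D → B
  read 'q': B → A
  read 'p': A → C
  end C, accepted
w2:
  start at A
  read 'r': A → B
  read 'r': B → A
  read 'r': A → B
  read 'q': B → A
  end A, rejected
w3:
  start at A
  read 'p': A → C
  read 'q': C → D
  read 'r': D → B
  read 'q': B → A
  read 'p': A → C
  read 'r': C → B
  end B, accepted

w1, w3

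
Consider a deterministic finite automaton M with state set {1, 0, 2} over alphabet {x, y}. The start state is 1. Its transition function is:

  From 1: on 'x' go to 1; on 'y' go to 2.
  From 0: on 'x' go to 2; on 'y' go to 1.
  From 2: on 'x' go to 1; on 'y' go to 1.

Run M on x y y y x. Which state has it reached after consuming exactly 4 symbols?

Trace: 1 -x-> 1 -y-> 2 -y-> 1 -y-> 2
After 4 symbols: 2.

2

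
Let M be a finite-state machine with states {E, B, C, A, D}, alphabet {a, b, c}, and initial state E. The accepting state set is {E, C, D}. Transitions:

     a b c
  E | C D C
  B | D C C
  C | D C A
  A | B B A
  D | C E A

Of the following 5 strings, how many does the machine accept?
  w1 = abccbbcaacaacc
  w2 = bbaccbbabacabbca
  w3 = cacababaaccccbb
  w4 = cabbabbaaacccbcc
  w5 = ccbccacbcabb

2

w1:
  start at E
  read 'a': E → C
  read 'b': C → C
  read 'c': C → A
  read 'c': A → A
  read 'b': A → B
  read 'b': B → C
  read 'c': C → A
  read 'a': A → B
  read 'a': B → D
  read 'c': D → A
  read 'a': A → B
  read 'a': B → D
  read 'c': D → A
  read 'c': A → A
  end A, rejected
w2:
  start at E
  read 'b': E → D
  read 'b': D → E
  read 'a': E → C
  read 'c': C → A
  read 'c': A → A
  read 'b': A → B
  read 'b': B → C
  read 'a': C → D
  read 'b': D → E
  read 'a': E → C
  read 'c': C → A
  read 'a': A → B
  read 'b': B → C
  read 'b': C → C
  read 'c': C → A
  read 'a': A → B
  end B, rejected
w3:
  start at E
  read 'c': E → C
  read 'a': C → D
  read 'c': D → A
  read 'a': A → B
  read 'b': B → C
  read 'a': C → D
  read 'b': D → E
  read 'a': E → C
  read 'a': C → D
  read 'c': D → A
  read 'c': A → A
  read 'c': A → A
  read 'c': A → A
  read 'b': A → B
  read 'b': B → C
  end C, accepted
w4:
  start at E
  read 'c': E → C
  read 'a': C → D
  read 'b': D → E
  read 'b': E → D
  read 'a': D → C
  read 'b': C → C
  read 'b': C → C
  read 'a': C → D
  read 'a': D → C
  read 'a': C → D
  read 'c': D → A
  read 'c': A → A
  read 'c': A → A
  read 'b': A → B
  read 'c': B → C
  read 'c': C → A
  end A, rejected
w5:
  start at E
  read 'c': E → C
  read 'c': C → A
  read 'b': A → B
  read 'c': B → C
  read 'c': C → A
  read 'a': A → B
  read 'c': B → C
  read 'b': C → C
  read 'c': C → A
  read 'a': A → B
  read 'b': B → C
  read 'b': C → C
  end C, accepted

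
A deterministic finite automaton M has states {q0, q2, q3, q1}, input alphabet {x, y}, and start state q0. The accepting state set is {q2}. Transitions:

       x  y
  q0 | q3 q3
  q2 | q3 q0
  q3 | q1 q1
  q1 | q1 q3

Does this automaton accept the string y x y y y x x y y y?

No

Trace: q0 -y-> q3 -x-> q1 -y-> q3 -y-> q1 -y-> q3 -x-> q1 -x-> q1 -y-> q3 -y-> q1 -y-> q3
End state q3 is not accepting.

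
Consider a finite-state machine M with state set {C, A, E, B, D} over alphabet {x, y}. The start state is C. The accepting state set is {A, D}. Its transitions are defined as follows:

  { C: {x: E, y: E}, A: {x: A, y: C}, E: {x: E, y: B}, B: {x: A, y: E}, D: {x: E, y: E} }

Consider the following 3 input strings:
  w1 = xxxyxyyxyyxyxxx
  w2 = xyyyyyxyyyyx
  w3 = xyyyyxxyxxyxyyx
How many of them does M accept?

1

w1:
  start at C
  read 'x': C → E
  read 'x': E → E
  read 'x': E → E
  read 'y': E → B
  read 'x': B → A
  read 'y': A → C
  read 'y': C → E
  read 'x': E → E
  read 'y': E → B
  read 'y': B → E
  read 'x': E → E
  read 'y': E → B
  read 'x': B → A
  read 'x': A → A
  read 'x': A → A
  end A, accepted
w2:
  start at C
  read 'x': C → E
  read 'y': E → B
  read 'y': B → E
  read 'y': E → B
  read 'y': B → E
  read 'y': E → B
  read 'x': B → A
  read 'y': A → C
  read 'y': C → E
  read 'y': E → B
  read 'y': B → E
  read 'x': E → E
  end E, rejected
w3:
  start at C
  read 'x': C → E
  read 'y': E → B
  read 'y': B → E
  read 'y': E → B
  read 'y': B → E
  read 'x': E → E
  read 'x': E → E
  read 'y': E → B
  read 'x': B → A
  read 'x': A → A
  read 'y': A → C
  read 'x': C → E
  read 'y': E → B
  read 'y': B → E
  read 'x': E → E
  end E, rejected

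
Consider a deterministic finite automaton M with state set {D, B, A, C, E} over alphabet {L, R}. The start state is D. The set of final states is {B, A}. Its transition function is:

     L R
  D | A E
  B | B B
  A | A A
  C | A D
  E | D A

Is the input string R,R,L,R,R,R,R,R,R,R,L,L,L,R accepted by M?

Yes

D → E → A → A → A → A → A → A → A → A → A → A → A → A → A
End state A is accepting.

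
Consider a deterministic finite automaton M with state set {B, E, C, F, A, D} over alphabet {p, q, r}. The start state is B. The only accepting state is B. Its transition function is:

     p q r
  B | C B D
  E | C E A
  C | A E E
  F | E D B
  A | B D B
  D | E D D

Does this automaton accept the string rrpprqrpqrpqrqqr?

No

start at B
read 'r': B → D
read 'r': D → D
read 'p': D → E
read 'p': E → C
read 'r': C → E
read 'q': E → E
read 'r': E → A
read 'p': A → B
read 'q': B → B
read 'r': B → D
read 'p': D → E
read 'q': E → E
read 'r': E → A
read 'q': A → D
read 'q': D → D
read 'r': D → D
End state D is not accepting.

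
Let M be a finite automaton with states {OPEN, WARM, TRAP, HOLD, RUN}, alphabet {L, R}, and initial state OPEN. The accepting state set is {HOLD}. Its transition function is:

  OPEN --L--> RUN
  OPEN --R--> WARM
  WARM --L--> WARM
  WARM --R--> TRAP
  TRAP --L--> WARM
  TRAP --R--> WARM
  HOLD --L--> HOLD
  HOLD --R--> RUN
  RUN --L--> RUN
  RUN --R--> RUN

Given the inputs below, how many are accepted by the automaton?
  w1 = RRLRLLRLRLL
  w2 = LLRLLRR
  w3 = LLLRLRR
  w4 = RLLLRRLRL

w1:
  start at OPEN
  read 'R': OPEN → WARM
  read 'R': WARM → TRAP
  read 'L': TRAP → WARM
  read 'R': WARM → TRAP
  read 'L': TRAP → WARM
  read 'L': WARM → WARM
  read 'R': WARM → TRAP
  read 'L': TRAP → WARM
  read 'R': WARM → TRAP
  read 'L': TRAP → WARM
  read 'L': WARM → WARM
  end WARM, rejected
w2:
  start at OPEN
  read 'L': OPEN → RUN
  read 'L': RUN → RUN
  read 'R': RUN → RUN
  read 'L': RUN → RUN
  read 'L': RUN → RUN
  read 'R': RUN → RUN
  read 'R': RUN → RUN
  end RUN, rejected
w3:
  start at OPEN
  read 'L': OPEN → RUN
  read 'L': RUN → RUN
  read 'L': RUN → RUN
  read 'R': RUN → RUN
  read 'L': RUN → RUN
  read 'R': RUN → RUN
  read 'R': RUN → RUN
  end RUN, rejected
w4:
  start at OPEN
  read 'R': OPEN → WARM
  read 'L': WARM → WARM
  read 'L': WARM → WARM
  read 'L': WARM → WARM
  read 'R': WARM → TRAP
  read 'R': TRAP → WARM
  read 'L': WARM → WARM
  read 'R': WARM → TRAP
  read 'L': TRAP → WARM
  end WARM, rejected

0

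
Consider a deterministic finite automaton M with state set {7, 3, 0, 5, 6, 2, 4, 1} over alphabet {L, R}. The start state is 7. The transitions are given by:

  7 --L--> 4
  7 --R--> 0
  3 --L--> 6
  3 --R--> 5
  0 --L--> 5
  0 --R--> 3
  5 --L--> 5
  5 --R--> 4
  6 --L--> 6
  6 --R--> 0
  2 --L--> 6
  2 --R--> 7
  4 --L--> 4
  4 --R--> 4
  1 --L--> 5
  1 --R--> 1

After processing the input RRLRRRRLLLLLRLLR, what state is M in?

start at 7
read 'R': 7 → 0
read 'R': 0 → 3
read 'L': 3 → 6
read 'R': 6 → 0
read 'R': 0 → 3
read 'R': 3 → 5
read 'R': 5 → 4
read 'L': 4 → 4
read 'L': 4 → 4
read 'L': 4 → 4
read 'L': 4 → 4
read 'L': 4 → 4
read 'R': 4 → 4
read 'L': 4 → 4
read 'L': 4 → 4
read 'R': 4 → 4

4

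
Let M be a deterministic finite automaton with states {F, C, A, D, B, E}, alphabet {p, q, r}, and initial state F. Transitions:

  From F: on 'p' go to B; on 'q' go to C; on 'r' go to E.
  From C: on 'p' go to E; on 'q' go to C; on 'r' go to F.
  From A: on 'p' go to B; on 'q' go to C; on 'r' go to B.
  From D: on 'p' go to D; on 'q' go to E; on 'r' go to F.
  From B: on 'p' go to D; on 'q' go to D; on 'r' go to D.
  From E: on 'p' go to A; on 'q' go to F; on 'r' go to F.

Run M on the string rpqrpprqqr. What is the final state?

Trace: F -r-> E -p-> A -q-> C -r-> F -p-> B -p-> D -r-> F -q-> C -q-> C -r-> F

F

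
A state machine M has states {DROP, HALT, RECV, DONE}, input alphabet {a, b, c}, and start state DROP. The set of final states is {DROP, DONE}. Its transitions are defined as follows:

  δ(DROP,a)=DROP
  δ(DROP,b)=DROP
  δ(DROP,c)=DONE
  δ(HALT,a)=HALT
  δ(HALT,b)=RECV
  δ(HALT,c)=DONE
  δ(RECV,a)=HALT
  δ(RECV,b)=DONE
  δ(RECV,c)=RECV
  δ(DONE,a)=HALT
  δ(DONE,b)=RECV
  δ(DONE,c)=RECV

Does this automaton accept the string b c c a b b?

Yes

DROP → DROP → DONE → RECV → HALT → RECV → DONE
End state DONE is accepting.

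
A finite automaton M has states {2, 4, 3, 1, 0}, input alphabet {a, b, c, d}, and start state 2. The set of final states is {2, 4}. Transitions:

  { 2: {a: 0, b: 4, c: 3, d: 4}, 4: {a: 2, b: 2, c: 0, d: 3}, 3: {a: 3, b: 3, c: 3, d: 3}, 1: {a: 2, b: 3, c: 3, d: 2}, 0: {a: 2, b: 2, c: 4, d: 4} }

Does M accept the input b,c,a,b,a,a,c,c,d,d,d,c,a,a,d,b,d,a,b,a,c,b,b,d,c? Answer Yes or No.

No

start at 2
read 'b': 2 → 4
read 'c': 4 → 0
read 'a': 0 → 2
read 'b': 2 → 4
read 'a': 4 → 2
read 'a': 2 → 0
read 'c': 0 → 4
read 'c': 4 → 0
read 'd': 0 → 4
read 'd': 4 → 3
read 'd': 3 → 3
read 'c': 3 → 3
read 'a': 3 → 3
read 'a': 3 → 3
read 'd': 3 → 3
read 'b': 3 → 3
read 'd': 3 → 3
read 'a': 3 → 3
read 'b': 3 → 3
read 'a': 3 → 3
read 'c': 3 → 3
read 'b': 3 → 3
read 'b': 3 → 3
read 'd': 3 → 3
read 'c': 3 → 3
End state 3 is not accepting.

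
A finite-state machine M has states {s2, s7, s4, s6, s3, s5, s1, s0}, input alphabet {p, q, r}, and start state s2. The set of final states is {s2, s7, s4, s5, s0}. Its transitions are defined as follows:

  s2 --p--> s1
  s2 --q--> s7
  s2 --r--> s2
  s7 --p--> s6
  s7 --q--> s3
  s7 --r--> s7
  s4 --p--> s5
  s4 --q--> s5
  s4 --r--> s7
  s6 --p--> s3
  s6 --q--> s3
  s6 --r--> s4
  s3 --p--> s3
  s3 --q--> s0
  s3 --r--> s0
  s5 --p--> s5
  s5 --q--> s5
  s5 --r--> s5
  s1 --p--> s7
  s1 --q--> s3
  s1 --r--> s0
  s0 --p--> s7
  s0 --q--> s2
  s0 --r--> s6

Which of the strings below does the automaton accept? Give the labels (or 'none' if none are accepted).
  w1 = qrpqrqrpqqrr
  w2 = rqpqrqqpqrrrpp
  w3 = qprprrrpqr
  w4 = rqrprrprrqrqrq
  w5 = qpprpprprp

w1, w2, w3, w4, w5

w1: Trace: s2 -q-> s7 -r-> s7 -p-> s6 -q-> s3 -r-> s0 -q-> s2 -r-> s2 -p-> s1 -q-> s3 -q-> s0 -r-> s6 -r-> s4  → end s4, accepted
w2: Trace: s2 -r-> s2 -q-> s7 -p-> s6 -q-> s3 -r-> s0 -q-> s2 -q-> s7 -p-> s6 -q-> s3 -r-> s0 -r-> s6 -r-> s4 -p-> s5 -p-> s5  → end s5, accepted
w3: Trace: s2 -q-> s7 -p-> s6 -r-> s4 -p-> s5 -r-> s5 -r-> s5 -r-> s5 -p-> s5 -q-> s5 -r-> s5  → end s5, accepted
w4: Trace: s2 -r-> s2 -q-> s7 -r-> s7 -p-> s6 -r-> s4 -r-> s7 -p-> s6 -r-> s4 -r-> s7 -q-> s3 -r-> s0 -q-> s2 -r-> s2 -q-> s7  → end s7, accepted
w5: Trace: s2 -q-> s7 -p-> s6 -p-> s3 -r-> s0 -p-> s7 -p-> s6 -r-> s4 -p-> s5 -r-> s5 -p-> s5  → end s5, accepted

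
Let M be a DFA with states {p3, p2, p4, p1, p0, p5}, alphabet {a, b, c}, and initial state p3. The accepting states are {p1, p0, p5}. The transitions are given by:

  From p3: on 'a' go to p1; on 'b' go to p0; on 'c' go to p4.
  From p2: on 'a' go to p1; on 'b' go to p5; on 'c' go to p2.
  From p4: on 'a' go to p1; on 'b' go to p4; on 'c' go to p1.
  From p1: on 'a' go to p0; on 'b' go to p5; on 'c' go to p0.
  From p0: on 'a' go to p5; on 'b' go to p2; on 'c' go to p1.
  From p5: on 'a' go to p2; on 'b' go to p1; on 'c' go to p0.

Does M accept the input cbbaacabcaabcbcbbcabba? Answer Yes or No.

No

p3 → p4 → p4 → p4 → p1 → p0 → p1 → p0 → p2 → p2 → p1 → p0 → p2 → p2 → p5 → p0 → p2 → p5 → p0 → p5 → p1 → p5 → p2
End state p2 is not accepting.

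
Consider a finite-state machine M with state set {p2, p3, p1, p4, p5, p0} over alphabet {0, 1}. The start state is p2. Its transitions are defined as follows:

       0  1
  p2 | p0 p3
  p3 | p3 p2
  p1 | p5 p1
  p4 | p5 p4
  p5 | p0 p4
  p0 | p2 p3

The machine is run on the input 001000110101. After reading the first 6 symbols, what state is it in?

start at p2
read '0': p2 → p0
read '0': p0 → p2
read '1': p2 → p3
read '0': p3 → p3
read '0': p3 → p3
read '0': p3 → p3
After 6 symbols: p3.

p3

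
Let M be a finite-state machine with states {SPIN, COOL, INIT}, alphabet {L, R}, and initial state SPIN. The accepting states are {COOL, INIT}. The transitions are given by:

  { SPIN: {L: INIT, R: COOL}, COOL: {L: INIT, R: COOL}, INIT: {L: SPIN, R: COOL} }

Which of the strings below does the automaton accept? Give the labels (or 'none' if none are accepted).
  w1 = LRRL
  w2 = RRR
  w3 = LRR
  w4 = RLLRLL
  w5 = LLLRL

w1, w2, w3, w5

w1: SPIN → INIT → COOL → COOL → INIT  → end INIT, accepted
w2: SPIN → COOL → COOL → COOL  → end COOL, accepted
w3: SPIN → INIT → COOL → COOL  → end COOL, accepted
w4: SPIN → COOL → INIT → SPIN → COOL → INIT → SPIN  → end SPIN, rejected
w5: SPIN → INIT → SPIN → INIT → COOL → INIT  → end INIT, accepted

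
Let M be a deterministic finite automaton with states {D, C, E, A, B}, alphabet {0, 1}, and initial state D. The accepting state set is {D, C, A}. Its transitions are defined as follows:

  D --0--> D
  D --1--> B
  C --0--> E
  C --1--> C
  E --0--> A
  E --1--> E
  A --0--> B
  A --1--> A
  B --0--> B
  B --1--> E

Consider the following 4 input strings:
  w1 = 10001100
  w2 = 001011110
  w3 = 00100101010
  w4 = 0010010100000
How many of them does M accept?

w1:
  start at D
  read '1': D → B
  read '0': B → B
  read '0': B → B
  read '0': B → B
  read '1': B → E
  read '1': E → E
  read '0': E → A
  read '0': A → B
  end B, rejected
w2:
  start at D
  read '0': D → D
  read '0': D → D
  read '1': D → B
  read '0': B → B
  read '1': B → E
  read '1': E → E
  read '1': E → E
  read '1': E → E
  read '0': E → A
  end A, accepted
w3:
  start at D
  read '0': D → D
  read '0': D → D
  read '1': D → B
  read '0': B → B
  read '0': B → B
  read '1': B → E
  read '0': E → A
  read '1': A → A
  read '0': A → B
  read '1': B → E
  read '0': E → A
  end A, accepted
w4:
  start at D
  read '0': D → D
  read '0': D → D
  read '1': D → B
  read '0': B → B
  read '0': B → B
  read '1': B → E
  read '0': E → A
  read '1': A → A
  read '0': A → B
  read '0': B → B
  read '0': B → B
  read '0': B → B
  read '0': B → B
  end B, rejected

2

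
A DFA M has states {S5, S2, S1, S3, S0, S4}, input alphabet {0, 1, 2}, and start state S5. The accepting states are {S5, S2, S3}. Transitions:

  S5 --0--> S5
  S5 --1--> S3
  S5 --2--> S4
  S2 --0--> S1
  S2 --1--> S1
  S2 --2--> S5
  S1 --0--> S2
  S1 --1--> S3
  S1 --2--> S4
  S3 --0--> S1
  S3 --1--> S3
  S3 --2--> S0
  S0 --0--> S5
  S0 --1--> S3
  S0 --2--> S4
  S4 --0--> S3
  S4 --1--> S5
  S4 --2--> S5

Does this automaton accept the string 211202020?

Yes

Trace: S5 -2-> S4 -1-> S5 -1-> S3 -2-> S0 -0-> S5 -2-> S4 -0-> S3 -2-> S0 -0-> S5
End state S5 is accepting.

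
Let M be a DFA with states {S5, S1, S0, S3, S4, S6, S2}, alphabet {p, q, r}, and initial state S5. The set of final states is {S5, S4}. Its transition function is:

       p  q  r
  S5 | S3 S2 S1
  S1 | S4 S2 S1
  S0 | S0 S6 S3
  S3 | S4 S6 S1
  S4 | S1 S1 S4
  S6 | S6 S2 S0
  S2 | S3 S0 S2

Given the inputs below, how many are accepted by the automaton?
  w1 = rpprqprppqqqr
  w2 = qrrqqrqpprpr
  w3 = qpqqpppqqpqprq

0

w1: Trace: S5 -r-> S1 -p-> S4 -p-> S1 -r-> S1 -q-> S2 -p-> S3 -r-> S1 -p-> S4 -p-> S1 -q-> S2 -q-> S0 -q-> S6 -r-> S0  → end S0, rejected
w2: Trace: S5 -q-> S2 -r-> S2 -r-> S2 -q-> S0 -q-> S6 -r-> S0 -q-> S6 -p-> S6 -p-> S6 -r-> S0 -p-> S0 -r-> S3  → end S3, rejected
w3: Trace: S5 -q-> S2 -p-> S3 -q-> S6 -q-> S2 -p-> S3 -p-> S4 -p-> S1 -q-> S2 -q-> S0 -p-> S0 -q-> S6 -p-> S6 -r-> S0 -q-> S6  → end S6, rejected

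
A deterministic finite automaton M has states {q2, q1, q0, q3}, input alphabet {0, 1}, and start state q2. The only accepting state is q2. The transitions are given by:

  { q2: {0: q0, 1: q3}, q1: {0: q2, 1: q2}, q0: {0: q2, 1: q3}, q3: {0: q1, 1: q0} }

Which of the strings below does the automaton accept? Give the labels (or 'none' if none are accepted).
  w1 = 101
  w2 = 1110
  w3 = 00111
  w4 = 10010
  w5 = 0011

w1

w1: Trace: q2 -1-> q3 -0-> q1 -1-> q2  → end q2, accepted
w2: Trace: q2 -1-> q3 -1-> q0 -1-> q3 -0-> q1  → end q1, rejected
w3: Trace: q2 -0-> q0 -0-> q2 -1-> q3 -1-> q0 -1-> q3  → end q3, rejected
w4: Trace: q2 -1-> q3 -0-> q1 -0-> q2 -1-> q3 -0-> q1  → end q1, rejected
w5: Trace: q2 -0-> q0 -0-> q2 -1-> q3 -1-> q0  → end q0, rejected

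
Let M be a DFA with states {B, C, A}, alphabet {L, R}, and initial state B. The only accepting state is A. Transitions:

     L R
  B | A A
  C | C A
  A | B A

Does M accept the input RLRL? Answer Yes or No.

No

start at B
read 'R': B → A
read 'L': A → B
read 'R': B → A
read 'L': A → B
End state B is not accepting.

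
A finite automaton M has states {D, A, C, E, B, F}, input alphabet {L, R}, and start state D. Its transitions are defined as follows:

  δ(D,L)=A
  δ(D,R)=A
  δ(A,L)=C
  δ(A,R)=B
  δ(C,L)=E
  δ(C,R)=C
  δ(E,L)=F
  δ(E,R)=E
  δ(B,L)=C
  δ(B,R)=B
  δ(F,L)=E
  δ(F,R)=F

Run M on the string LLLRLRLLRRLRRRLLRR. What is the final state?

D → A → C → E → E → F → F → E → F → F → F → E → E → E → E → F → E → E → E

E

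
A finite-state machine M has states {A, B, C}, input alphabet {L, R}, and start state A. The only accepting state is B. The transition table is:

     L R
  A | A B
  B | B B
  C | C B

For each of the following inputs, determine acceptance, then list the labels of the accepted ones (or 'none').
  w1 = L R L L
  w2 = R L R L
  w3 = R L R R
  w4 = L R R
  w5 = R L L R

w1, w2, w3, w4, w5

w1: A → A → B → B → B  → end B, accepted
w2: A → B → B → B → B  → end B, accepted
w3: A → B → B → B → B  → end B, accepted
w4: A → A → B → B  → end B, accepted
w5: A → B → B → B → B  → end B, accepted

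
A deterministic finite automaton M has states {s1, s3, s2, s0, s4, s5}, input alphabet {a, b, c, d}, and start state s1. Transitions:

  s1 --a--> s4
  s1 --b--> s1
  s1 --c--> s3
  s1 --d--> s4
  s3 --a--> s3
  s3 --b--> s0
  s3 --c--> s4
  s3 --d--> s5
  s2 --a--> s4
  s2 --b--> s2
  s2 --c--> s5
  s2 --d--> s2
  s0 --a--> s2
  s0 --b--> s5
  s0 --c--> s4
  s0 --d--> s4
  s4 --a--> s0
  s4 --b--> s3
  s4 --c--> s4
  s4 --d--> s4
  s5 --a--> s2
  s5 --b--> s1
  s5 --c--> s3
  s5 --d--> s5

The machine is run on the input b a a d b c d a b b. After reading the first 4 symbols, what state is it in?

s4

s1 → s1 → s4 → s0 → s4
After 4 symbols: s4.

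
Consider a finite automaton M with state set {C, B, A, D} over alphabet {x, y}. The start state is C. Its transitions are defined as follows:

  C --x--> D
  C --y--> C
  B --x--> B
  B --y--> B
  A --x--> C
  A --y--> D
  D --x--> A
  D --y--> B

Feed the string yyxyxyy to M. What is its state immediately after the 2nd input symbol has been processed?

start at C
read 'y': C → C
read 'y': C → C
After 2 symbols: C.

C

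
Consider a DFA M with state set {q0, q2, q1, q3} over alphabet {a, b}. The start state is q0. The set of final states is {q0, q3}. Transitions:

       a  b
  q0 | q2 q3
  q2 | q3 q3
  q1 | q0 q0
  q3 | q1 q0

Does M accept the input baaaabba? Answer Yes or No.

No

q0 → q3 → q1 → q0 → q2 → q3 → q0 → q3 → q1
End state q1 is not accepting.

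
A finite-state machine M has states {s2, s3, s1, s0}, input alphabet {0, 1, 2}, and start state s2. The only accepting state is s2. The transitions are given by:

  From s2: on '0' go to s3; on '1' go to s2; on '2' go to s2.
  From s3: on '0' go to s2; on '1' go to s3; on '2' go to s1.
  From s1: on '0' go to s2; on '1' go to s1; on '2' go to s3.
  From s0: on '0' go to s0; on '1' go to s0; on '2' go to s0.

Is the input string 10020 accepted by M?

No

s2 → s2 → s3 → s2 → s2 → s3
End state s3 is not accepting.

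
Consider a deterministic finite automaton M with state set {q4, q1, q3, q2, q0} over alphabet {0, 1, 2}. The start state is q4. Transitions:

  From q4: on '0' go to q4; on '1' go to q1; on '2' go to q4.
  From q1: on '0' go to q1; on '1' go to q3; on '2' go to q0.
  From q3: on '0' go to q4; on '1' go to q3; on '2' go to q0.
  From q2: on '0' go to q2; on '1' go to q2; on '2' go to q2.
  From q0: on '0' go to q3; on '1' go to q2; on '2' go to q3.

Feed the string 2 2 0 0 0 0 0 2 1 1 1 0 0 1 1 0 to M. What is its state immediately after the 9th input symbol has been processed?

Trace: q4 -2-> q4 -2-> q4 -0-> q4 -0-> q4 -0-> q4 -0-> q4 -0-> q4 -2-> q4 -1-> q1
After 9 symbols: q1.

q1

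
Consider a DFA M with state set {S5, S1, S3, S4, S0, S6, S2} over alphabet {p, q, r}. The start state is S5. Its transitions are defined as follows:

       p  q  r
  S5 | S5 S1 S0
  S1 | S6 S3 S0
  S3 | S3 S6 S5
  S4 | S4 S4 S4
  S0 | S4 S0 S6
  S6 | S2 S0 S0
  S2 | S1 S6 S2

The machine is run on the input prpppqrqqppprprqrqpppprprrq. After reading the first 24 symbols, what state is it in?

S4

S5 → S5 → S0 → S4 → S4 → S4 → S4 → S4 → S4 → S4 → S4 → S4 → S4 → S4 → S4 → S4 → S4 → S4 → S4 → S4 → S4 → S4 → S4 → S4 → S4
After 24 symbols: S4.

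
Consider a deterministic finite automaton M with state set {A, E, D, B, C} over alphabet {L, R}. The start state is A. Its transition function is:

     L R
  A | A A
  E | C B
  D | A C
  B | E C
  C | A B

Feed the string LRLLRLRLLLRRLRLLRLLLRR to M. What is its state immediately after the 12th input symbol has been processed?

start at A
read 'L': A → A
read 'R': A → A
read 'L': A → A
read 'L': A → A
read 'R': A → A
read 'L': A → A
read 'R': A → A
read 'L': A → A
read 'L': A → A
read 'L': A → A
read 'R': A → A
read 'R': A → A
After 12 symbols: A.

A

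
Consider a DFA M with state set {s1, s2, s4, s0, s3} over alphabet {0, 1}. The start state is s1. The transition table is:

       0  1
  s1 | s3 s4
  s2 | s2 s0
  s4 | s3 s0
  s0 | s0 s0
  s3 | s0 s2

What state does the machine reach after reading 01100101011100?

Trace: s1 -0-> s3 -1-> s2 -1-> s0 -0-> s0 -0-> s0 -1-> s0 -0-> s0 -1-> s0 -0-> s0 -1-> s0 -1-> s0 -1-> s0 -0-> s0 -0-> s0

s0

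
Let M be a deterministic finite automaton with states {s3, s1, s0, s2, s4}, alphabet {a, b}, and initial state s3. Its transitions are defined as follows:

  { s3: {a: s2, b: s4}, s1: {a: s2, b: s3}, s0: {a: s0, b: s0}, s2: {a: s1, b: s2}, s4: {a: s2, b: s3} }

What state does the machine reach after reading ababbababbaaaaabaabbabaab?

s3

Trace: s3 -a-> s2 -b-> s2 -a-> s1 -b-> s3 -b-> s4 -a-> s2 -b-> s2 -a-> s1 -b-> s3 -b-> s4 -a-> s2 -a-> s1 -a-> s2 -a-> s1 -a-> s2 -b-> s2 -a-> s1 -a-> s2 -b-> s2 -b-> s2 -a-> s1 -b-> s3 -a-> s2 -a-> s1 -b-> s3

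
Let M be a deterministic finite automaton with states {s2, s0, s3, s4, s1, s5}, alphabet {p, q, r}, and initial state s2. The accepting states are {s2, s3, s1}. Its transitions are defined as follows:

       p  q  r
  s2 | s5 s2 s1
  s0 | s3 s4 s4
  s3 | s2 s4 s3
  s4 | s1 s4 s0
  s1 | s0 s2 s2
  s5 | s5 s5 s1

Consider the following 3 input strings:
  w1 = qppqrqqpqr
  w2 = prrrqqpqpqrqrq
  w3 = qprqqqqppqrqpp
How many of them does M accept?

2

w1: s2 → s2 → s5 → s5 → s5 → s1 → s2 → s2 → s5 → s5 → s1  → end s1, accepted
w2: s2 → s5 → s1 → s2 → s1 → s2 → s2 → s5 → s5 → s5 → s5 → s1 → s2 → s1 → s2  → end s2, accepted
w3: s2 → s2 → s5 → s1 → s2 → s2 → s2 → s2 → s5 → s5 → s5 → s1 → s2 → s5 → s5  → end s5, rejected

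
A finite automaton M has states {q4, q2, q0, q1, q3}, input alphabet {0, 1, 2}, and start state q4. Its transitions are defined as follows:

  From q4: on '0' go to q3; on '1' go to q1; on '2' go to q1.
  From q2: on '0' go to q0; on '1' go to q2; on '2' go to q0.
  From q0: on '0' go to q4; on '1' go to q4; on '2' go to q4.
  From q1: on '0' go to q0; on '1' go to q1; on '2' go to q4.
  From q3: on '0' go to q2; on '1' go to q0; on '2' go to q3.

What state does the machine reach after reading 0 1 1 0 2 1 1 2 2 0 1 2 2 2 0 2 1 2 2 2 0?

q3

q4 → q3 → q0 → q4 → q3 → q3 → q0 → q4 → q1 → q4 → q3 → q0 → q4 → q1 → q4 → q3 → q3 → q0 → q4 → q1 → q4 → q3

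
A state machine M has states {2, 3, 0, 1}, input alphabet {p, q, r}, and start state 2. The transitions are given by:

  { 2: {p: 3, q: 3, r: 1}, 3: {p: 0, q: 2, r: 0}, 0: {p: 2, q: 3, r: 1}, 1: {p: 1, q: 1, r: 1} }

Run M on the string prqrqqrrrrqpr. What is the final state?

start at 2
read 'p': 2 → 3
read 'r': 3 → 0
read 'q': 0 → 3
read 'r': 3 → 0
read 'q': 0 → 3
read 'q': 3 → 2
read 'r': 2 → 1
read 'r': 1 → 1
read 'r': 1 → 1
read 'r': 1 → 1
read 'q': 1 → 1
read 'p': 1 → 1
read 'r': 1 → 1

1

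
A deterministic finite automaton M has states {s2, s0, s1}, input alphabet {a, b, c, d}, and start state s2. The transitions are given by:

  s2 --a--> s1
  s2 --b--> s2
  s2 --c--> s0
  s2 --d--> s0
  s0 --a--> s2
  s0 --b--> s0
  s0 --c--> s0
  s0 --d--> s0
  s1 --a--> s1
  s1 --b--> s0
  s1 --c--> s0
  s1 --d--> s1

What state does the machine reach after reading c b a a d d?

s1

start at s2
read 'c': s2 → s0
read 'b': s0 → s0
read 'a': s0 → s2
read 'a': s2 → s1
read 'd': s1 → s1
read 'd': s1 → s1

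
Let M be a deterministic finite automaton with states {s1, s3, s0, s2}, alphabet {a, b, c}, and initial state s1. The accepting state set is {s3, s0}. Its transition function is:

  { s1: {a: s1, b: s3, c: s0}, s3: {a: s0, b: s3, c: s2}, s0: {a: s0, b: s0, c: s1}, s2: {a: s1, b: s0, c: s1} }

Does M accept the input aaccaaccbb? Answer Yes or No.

Yes

s1 → s1 → s1 → s0 → s1 → s1 → s1 → s0 → s1 → s3 → s3
End state s3 is accepting.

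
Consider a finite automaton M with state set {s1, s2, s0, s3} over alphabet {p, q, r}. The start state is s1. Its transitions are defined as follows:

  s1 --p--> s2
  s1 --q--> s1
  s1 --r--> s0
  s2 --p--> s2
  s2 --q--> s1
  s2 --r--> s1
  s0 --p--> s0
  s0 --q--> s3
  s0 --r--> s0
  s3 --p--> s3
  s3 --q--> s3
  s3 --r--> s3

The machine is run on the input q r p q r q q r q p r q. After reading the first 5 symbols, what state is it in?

s3

Trace: s1 -q-> s1 -r-> s0 -p-> s0 -q-> s3 -r-> s3
After 5 symbols: s3.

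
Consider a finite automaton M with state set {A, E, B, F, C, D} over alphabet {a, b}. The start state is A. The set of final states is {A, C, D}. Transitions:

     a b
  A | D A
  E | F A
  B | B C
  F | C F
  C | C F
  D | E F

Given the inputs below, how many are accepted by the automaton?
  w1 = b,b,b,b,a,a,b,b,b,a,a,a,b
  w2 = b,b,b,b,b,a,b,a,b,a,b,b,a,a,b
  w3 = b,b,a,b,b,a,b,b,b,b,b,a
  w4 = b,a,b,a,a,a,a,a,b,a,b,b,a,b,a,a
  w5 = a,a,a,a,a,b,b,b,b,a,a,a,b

2

w1: A → A → A → A → A → D → E → A → A → A → D → E → F → F  → end F, rejected
w2: A → A → A → A → A → A → D → F → C → F → C → F → F → C → C → F  → end F, rejected
w3: A → A → A → D → F → F → C → F → F → F → F → F → C  → end C, accepted
w4: A → A → D → F → C → C → C → C → C → F → C → F → F → C → F → C → C  → end C, accepted
w5: A → D → E → F → C → C → F → F → F → F → C → C → C → F  → end F, rejected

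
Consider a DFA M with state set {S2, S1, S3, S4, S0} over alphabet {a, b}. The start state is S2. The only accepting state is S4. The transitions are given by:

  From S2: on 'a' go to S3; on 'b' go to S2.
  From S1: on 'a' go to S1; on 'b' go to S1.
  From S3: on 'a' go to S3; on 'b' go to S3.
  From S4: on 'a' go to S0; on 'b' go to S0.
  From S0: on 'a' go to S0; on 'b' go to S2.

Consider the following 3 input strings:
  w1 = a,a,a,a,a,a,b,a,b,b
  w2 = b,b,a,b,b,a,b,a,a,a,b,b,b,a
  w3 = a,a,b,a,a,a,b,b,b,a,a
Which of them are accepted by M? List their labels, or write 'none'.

none

w1:
  start at S2
  read 'a': S2 → S3
  read 'a': S3 → S3
  read 'a': S3 → S3
  read 'a': S3 → S3
  read 'a': S3 → S3
  read 'a': S3 → S3
  read 'b': S3 → S3
  read 'a': S3 → S3
  read 'b': S3 → S3
  read 'b': S3 → S3
  end S3, rejected
w2:
  start at S2
  read 'b': S2 → S2
  read 'b': S2 → S2
  read 'a': S2 → S3
  read 'b': S3 → S3
  read 'b': S3 → S3
  read 'a': S3 → S3
  read 'b': S3 → S3
  read 'a': S3 → S3
  read 'a': S3 → S3
  read 'a': S3 → S3
  read 'b': S3 → S3
  read 'b': S3 → S3
  read 'b': S3 → S3
  read 'a': S3 → S3
  end S3, rejected
w3:
  start at S2
  read 'a': S2 → S3
  read 'a': S3 → S3
  read 'b': S3 → S3
  read 'a': S3 → S3
  read 'a': S3 → S3
  read 'a': S3 → S3
  read 'b': S3 → S3
  read 'b': S3 → S3
  read 'b': S3 → S3
  read 'a': S3 → S3
  read 'a': S3 → S3
  end S3, rejected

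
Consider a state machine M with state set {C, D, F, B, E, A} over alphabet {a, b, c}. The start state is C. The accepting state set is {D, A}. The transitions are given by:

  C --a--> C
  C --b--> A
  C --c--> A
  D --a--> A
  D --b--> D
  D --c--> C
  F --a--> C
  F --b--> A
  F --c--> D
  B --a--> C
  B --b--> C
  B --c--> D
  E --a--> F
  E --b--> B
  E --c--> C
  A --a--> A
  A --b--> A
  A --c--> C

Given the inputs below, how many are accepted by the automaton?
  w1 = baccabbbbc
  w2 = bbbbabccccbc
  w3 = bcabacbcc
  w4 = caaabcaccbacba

w1:
  start at C
  read 'b': C → A
  read 'a': A → A
  read 'c': A → C
  read 'c': C → A
  read 'a': A → A
  read 'b': A → A
  read 'b': A → A
  read 'b': A → A
  read 'b': A → A
  read 'c': A → C
  end C, rejected
w2:
  start at C
  read 'b': C → A
  read 'b': A → A
  read 'b': A → A
  read 'b': A → A
  read 'a': A → A
  read 'b': A → A
  read 'c': A → C
  read 'c': C → A
  read 'c': A → C
  read 'c': C → A
  read 'b': A → A
  read 'c': A → C
  end C, rejected
w3:
  start at C
  read 'b': C → A
  read 'c': A → C
  read 'a': C → C
  read 'b': C → A
  read 'a': A → A
  read 'c': A → C
  read 'b': C → A
  read 'c': A → C
  read 'c': C → A
  end A, accepted
w4:
  start at C
  read 'c': C → A
  read 'a': A → A
  read 'a': A → A
  read 'a': A → A
  read 'b': A → A
  read 'c': A → C
  read 'a': C → C
  read 'c': C → A
  read 'c': A → C
  read 'b': C → A
  read 'a': A → A
  read 'c': A → C
  read 'b': C → A
  read 'a': A → A
  end A, accepted

2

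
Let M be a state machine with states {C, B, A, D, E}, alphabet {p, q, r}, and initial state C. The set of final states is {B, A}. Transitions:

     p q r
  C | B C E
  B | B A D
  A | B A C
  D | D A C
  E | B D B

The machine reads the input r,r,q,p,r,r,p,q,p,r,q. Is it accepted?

start at C
read 'r': C → E
read 'r': E → B
read 'q': B → A
read 'p': A → B
read 'r': B → D
read 'r': D → C
read 'p': C → B
read 'q': B → A
read 'p': A → B
read 'r': B → D
read 'q': D → A
End state A is accepting.

Yes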